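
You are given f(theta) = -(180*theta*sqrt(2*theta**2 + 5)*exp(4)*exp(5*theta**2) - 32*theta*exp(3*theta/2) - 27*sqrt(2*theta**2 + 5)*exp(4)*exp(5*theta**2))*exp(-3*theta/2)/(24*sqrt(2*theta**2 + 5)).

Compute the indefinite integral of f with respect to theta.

Whatever form F(theta) takes, F'(theta) = f(theta) is non-negotiable.
Check: d/dtheta[-(-8*sqrt(2*theta**2 + 5) + 9*exp(4)*exp(-3*theta/2)*exp(5*theta**2))/12] = (-180*theta*sqrt(2*theta**2 + 5)*exp(4)*exp(5*theta**2) + 32*theta*exp(3*theta/2) + 27*sqrt(2*theta**2 + 5)*exp(4)*exp(5*theta**2))*exp(-3*theta/2)/(24*sqrt(2*theta**2 + 5)), which equals f(theta).

F(theta) = -(-8*sqrt(2*theta**2 + 5) + 9*exp(4)*exp(-3*theta/2)*exp(5*theta**2))/12 + C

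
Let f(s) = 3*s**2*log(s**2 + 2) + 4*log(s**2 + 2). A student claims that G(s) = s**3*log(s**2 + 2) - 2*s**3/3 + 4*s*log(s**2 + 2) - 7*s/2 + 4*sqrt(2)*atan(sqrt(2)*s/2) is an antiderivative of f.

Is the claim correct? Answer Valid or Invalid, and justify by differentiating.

Invalid: d/ds[G] - f = 1/2, which is not 0.

d/ds[G] = 3*s**2*log(s**2 + 2) + 4*log(s**2 + 2) + 1/2
d/ds[G] - f(s) = 1/2 != 0.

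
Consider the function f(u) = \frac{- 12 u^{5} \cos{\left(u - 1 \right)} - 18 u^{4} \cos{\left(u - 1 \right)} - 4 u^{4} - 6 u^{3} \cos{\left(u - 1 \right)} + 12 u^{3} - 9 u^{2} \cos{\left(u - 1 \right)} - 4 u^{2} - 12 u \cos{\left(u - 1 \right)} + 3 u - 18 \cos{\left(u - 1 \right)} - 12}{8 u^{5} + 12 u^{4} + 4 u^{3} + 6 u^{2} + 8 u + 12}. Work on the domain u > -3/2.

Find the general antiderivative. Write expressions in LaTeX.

A first test for any F(u): its u-derivative must equal f(u) identically.
Check: d/du[- \frac{6 \log{\left(2 u + 3 \right)} - \log{\left(2 u^{4} + u^{2} + 2 \right)} + 6 \sin{\left(u - 1 \right)}}{4}] = \frac{- 12 u^{5} \cos{\left(u - 1 \right)} - 18 u^{4} \cos{\left(u - 1 \right)} - 4 u^{4} - 6 u^{3} \cos{\left(u - 1 \right)} + 12 u^{3} - 9 u^{2} \cos{\left(u - 1 \right)} - 4 u^{2} - 12 u \cos{\left(u - 1 \right)} + 3 u - 18 \cos{\left(u - 1 \right)} - 12}{8 u^{5} + 12 u^{4} + 4 u^{3} + 6 u^{2} + 8 u + 12} = f(u).

F(u) = - \frac{6 \log{\left(2 u + 3 \right)} - \log{\left(2 u^{4} + u^{2} + 2 \right)} + 6 \sin{\left(u - 1 \right)}}{4} + C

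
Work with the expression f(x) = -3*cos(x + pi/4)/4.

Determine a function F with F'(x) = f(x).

An antiderivative is F(x) = -3*sin(x + pi/4)/4.

An antiderivative F(x) passes only if d/dx[F] lands on f(x) exactly.
Check: d/dx[-3*sin(x + pi/4)/4] = -3*cos(x + pi/4)/4 = f(x).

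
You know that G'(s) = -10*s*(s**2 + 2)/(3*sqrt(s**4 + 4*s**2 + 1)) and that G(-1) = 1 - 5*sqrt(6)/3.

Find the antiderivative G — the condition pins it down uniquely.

G(s) = -(5*sqrt(s**4 + 4*s**2 + 1) - 3)/3

The substitution u = s**4 + 4*s**2 + 1 works: G'(s) is exactly (dG/du)*(du/ds) for that inner function.
A general antiderivative is -5*sqrt(s**4 + 4*s**2 + 1)/3 + C.
The condition gives C = 1 - 5*sqrt(6)/3 - (-5*sqrt(6)/3) = 1.
So G(s) = -(5*sqrt(s**4 + 4*s**2 + 1) - 3)/3.
Check: d/ds[-(5*sqrt(s**4 + 4*s**2 + 1) - 3)/3] = (-10*s**3 - 20*s)/(3*sqrt(s**4 + 4*s**2 + 1)), which equals G'(s).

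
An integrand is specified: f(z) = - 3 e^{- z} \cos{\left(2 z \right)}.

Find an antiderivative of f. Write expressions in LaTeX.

Any candidate F(z) must reproduce f(z) exactly when differentiated.
Check: d/dz[- \frac{6 e^{- z} \sin{\left(2 z \right)}}{5} + \frac{3 e^{- z} \cos{\left(2 z \right)}}{5}] = - 3 e^{- z} \cos{\left(2 z \right)} = f(z).

An antiderivative is F(z) = - \frac{6 e^{- z} \sin{\left(2 z \right)}}{5} + \frac{3 e^{- z} \cos{\left(2 z \right)}}{5}.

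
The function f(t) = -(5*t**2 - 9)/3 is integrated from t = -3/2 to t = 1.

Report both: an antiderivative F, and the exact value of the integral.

Antiderivative: F(t) = -t*(5*t**2 - 27)/9; value = 365/72

A first test for any F(t): its t-derivative must equal f(t) identically.
F(t) = -t*(5*t**2 - 27)/9 is an antiderivative of f.
Check: d/dt[-t*(5*t**2 - 27)/9] = 3 - 5*t**2/3, which equals f(t).
F(1) = 22/9; F(-3/2) = -21/8.
Integral = F(1) - F(-3/2) = 365/72.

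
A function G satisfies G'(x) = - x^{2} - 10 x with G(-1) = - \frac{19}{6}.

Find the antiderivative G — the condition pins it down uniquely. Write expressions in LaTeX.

The integrand splits into summands that can be handled one at a time.
A general antiderivative is - \frac{x^{3}}{3} - 5 x^{2} + 1 + C.
The condition gives C = - \frac{19}{6} - (- \frac{11}{3}) = \frac{1}{2}.
So G(x) = - \frac{x^{3}}{3} - 5 x^{2} + \frac{3}{2}.
Check: d/dx[- \frac{x^{3}}{3} - 5 x^{2} + \frac{3}{2}] = - x^{2} - 10 x = G'(x).

G(x) = - \frac{x^{3}}{3} - 5 x^{2} + \frac{3}{2}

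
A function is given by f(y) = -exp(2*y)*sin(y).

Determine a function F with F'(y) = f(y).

An antiderivative is F(y) = (-2*sin(y) + cos(y))*exp(2*y)/5.

A first test for any F(y): its y-derivative must equal f(y) identically.
Check: d/dy[(-2*sin(y) + cos(y))*exp(2*y)/5] = -exp(2*y)*sin(y) = f(y).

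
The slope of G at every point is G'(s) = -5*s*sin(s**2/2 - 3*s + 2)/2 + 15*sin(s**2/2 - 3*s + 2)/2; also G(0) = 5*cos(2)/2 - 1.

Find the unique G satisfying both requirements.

G'(s) matches the chain-rule pattern g'(h)*h' with inner function h(s) = s**2/2 - 3*s + 2; substituting u = h(s) collapses the integral.
A general antiderivative is 5*cos(s**2/2 - 3*s + 2)/2 + C.
The condition gives C = 5*cos(2)/2 - 1 - (5*cos(2)/2) = -1.
So G(s) = (5*cos(s**2/2 - 3*s + 2) - 2)/2.
Check: d/ds[(5*cos(s**2/2 - 3*s + 2) - 2)/2] = -5*s*sin(s**2/2 - 3*s + 2)/2 + 15*sin(s**2/2 - 3*s + 2)/2 = G'(s).

G(s) = (5*cos(s**2/2 - 3*s + 2) - 2)/2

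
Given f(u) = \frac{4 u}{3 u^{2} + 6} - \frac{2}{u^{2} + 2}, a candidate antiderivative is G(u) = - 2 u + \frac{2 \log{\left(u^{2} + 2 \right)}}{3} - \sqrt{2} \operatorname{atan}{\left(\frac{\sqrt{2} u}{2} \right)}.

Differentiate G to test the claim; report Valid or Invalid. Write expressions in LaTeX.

Invalid: d/du[G] - f = -2, which is not 0.

d/du[G] = \frac{- 6 u^{2} + 4 u - 18}{3 u^{2} + 6}
d/du[G] - f(u) = -2 != 0.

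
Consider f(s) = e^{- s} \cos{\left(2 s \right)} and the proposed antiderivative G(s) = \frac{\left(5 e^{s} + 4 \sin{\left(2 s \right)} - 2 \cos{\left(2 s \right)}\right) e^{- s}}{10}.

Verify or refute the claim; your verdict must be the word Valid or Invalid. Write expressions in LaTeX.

d/ds[G] = e^{- s} \cos{\left(2 s \right)}
This equals f(s) exactly, so the claim holds.

Valid - differentiating G returns exactly f.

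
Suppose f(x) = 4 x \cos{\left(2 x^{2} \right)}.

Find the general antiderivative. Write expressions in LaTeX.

f matches the chain-rule pattern g'(h)*h' with inner function h(x) = 2 x^{2}; substituting u = h(x) collapses the integral.
Check: d/dx[\sin{\left(2 x^{2} \right)}] = 4 x \cos{\left(2 x^{2} \right)} = f(x).

F(x) = \sin{\left(2 x^{2} \right)} + C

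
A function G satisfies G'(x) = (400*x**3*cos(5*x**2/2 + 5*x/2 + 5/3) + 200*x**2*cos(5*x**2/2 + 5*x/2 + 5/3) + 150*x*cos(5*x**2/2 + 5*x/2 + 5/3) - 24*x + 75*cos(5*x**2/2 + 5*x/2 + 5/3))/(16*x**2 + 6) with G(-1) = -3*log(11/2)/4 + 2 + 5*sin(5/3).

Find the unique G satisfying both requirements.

Recover the given G'(x) by differentiating a candidate G(x); any mismatch rules it out.
A general antiderivative is -3*log(4*x**2 + 3/2)/4 + 5*sin(5*x**2/2 + 5*x/2 + 5/3) + C.
The condition gives C = -3*log(11/2)/4 + 2 + 5*sin(5/3) - (-3*log(11/2)/4 + 5*sin(5/3)) = 2.
So G(x) = -3*log(4*x**2 + 3/2)/4 + 5*sin(5*x**2/2 + 5*x/2 + 5/3) + 2.
Check: d/dx[-3*log(4*x**2 + 3/2)/4 + 5*sin(5*x**2/2 + 5*x/2 + 5/3) + 2] = (400*x**3*cos(5*x**2/2 + 5*x/2 + 5/3) + 200*x**2*cos(5*x**2/2 + 5*x/2 + 5/3) + 150*x*cos(5*x**2/2 + 5*x/2 + 5/3) - 24*x + 75*cos(5*x**2/2 + 5*x/2 + 5/3))/(16*x**2 + 6) = G'(x).

G(x) = -3*log(4*x**2 + 3/2)/4 + 5*sin(5*x**2/2 + 5*x/2 + 5/3) + 2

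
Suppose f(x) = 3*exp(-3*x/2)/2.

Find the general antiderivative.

F(x) = -exp(-3*x/2) + C

Check any antiderivative F(x) by computing F'(x) and comparing it with f(x).
Check: d/dx[-exp(-3*x/2)] = 3*exp(-3*x/2)/2 = f(x).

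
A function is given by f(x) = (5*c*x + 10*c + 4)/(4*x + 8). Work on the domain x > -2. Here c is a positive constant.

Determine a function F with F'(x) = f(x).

Recover f(x) by differentiating a candidate F(x); any mismatch rules it out.
Check: d/dx[5*c*x/4 + log(2*x + 4)] = (5*c*x + 10*c + 4)/(4*x + 8) = f(x).

An antiderivative is F(x) = 5*c*x/4 + log(2*x + 4).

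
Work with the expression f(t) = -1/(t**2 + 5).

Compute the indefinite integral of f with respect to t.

F(t) = -sqrt(5)*atan(sqrt(5)*t/5)/5 + C

Any candidate F(t) must reproduce f(t) exactly when differentiated.
Check: d/dt[-sqrt(5)*atan(sqrt(5)*t/5)/5] = -1/(t**2 + 5) = f(t).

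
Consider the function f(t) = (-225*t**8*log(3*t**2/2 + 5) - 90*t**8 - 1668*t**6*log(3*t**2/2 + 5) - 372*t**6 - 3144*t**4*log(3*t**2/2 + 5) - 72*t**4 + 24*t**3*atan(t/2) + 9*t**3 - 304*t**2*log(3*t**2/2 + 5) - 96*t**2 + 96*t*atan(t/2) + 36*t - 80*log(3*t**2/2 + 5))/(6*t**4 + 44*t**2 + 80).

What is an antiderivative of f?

Recognize the product-rule pattern: f = u'v + uv' with u = -15*t**5/2 - t**3 - 2*t + 2*atan(t/2) + 3/4, v = log(3*t**2/2 + 5), so integration by parts undoes it.
Check: d/dt[-15*t**5*log(3*t**2/2 + 5)/2 - t**3*log(3*t**2/2 + 5) - 2*t*log(3*t**2/2 + 5) + 2*log(3*t**2/2 + 5)*atan(t/2) + 3*log(3*t**2/2 + 5)/4] = (-225*t**8*log(3*t**2/2 + 5) - 90*t**8 - 1668*t**6*log(3*t**2/2 + 5) - 372*t**6 - 3144*t**4*log(3*t**2/2 + 5) - 72*t**4 + 24*t**3*atan(t/2) + 9*t**3 - 304*t**2*log(3*t**2/2 + 5) - 96*t**2 + 96*t*atan(t/2) + 36*t - 80*log(3*t**2/2 + 5))/(6*t**4 + 44*t**2 + 80) = f(t).

An antiderivative is F(t) = -15*t**5*log(3*t**2/2 + 5)/2 - t**3*log(3*t**2/2 + 5) - 2*t*log(3*t**2/2 + 5) + 2*log(3*t**2/2 + 5)*atan(t/2) + 3*log(3*t**2/2 + 5)/4.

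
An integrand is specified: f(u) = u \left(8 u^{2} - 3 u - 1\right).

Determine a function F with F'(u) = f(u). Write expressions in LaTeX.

An antiderivative is F(u) = \frac{4 u^{4} - 2 u^{3} - u^{2} - 10}{2}.

Differentiate the proposed F(u) back; it has to land on f(u) exactly.
Check: d/du[\frac{4 u^{4} - 2 u^{3} - u^{2} - 10}{2}] = 8 u^{3} - 3 u^{2} - u, which equals f(u).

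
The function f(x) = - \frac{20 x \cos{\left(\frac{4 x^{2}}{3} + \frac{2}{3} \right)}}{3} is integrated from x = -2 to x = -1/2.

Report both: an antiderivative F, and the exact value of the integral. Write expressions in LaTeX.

Antiderivative: F(x) = - \frac{5 \sin{\left(\frac{4 x^{2}}{3} + \frac{2}{3} \right)}}{2}; value = - \frac{5 \sin{\left(1 \right)}}{2} + \frac{5 \sin{\left(6 \right)}}{2}

The substitution u = \frac{4 x^{2}}{3} + \frac{2}{3} works: f is exactly (dF/du)*(du/dx) for that inner function.
F(x) = - \frac{5 \sin{\left(\frac{4 x^{2}}{3} + \frac{2}{3} \right)}}{2} is an antiderivative of f.
Check: d/dx[- \frac{5 \sin{\left(\frac{4 x^{2}}{3} + \frac{2}{3} \right)}}{2}] = - \frac{20 x \cos{\left(\frac{4 x^{2}}{3} + \frac{2}{3} \right)}}{3} = f(x).
F(-1/2) = - \frac{5 \sin{\left(1 \right)}}{2}; F(-2) = - \frac{5 \sin{\left(6 \right)}}{2}.
Integral = F(-1/2) - F(-2) = - \frac{5 \sin{\left(1 \right)}}{2} + \frac{5 \sin{\left(6 \right)}}{2}.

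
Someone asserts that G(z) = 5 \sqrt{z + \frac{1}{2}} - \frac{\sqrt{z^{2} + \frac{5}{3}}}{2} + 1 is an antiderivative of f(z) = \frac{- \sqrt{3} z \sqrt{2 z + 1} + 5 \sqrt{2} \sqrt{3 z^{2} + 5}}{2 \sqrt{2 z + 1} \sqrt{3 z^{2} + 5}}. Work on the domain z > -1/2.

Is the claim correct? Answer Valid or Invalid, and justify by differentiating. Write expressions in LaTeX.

d/dz[G] = \frac{- \sqrt{3} z \sqrt{2 z + 1} + 5 \sqrt{2} \sqrt{3 z^{2} + 5}}{2 \sqrt{2 z + 1} \sqrt{3 z^{2} + 5}}
This equals f(z) exactly, so the claim holds.

Valid - differentiating G returns exactly f.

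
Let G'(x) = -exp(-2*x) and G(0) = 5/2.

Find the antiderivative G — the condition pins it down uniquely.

Check a candidate G(x) by differentiating: d/dx[G] must match the given G'(x).
A general antiderivative is exp(-2*x)/2 + C.
The condition gives C = 5/2 - (1/2) = 2.
So G(x) = (4*exp(2*x) + 1)*exp(-2*x)/2.
Check: d/dx[(4*exp(2*x) + 1)*exp(-2*x)/2] = -exp(-2*x) = G'(x).

G(x) = (4*exp(2*x) + 1)*exp(-2*x)/2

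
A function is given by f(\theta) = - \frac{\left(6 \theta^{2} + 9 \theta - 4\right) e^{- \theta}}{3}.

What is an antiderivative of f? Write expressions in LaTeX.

Recognize the product-rule pattern: f = u'v + uv' with u = 2 \theta^{2} + 7 \theta + \frac{17}{3}, v = e^{- \theta}, so integration by parts undoes it.
Check: d/d\theta[\frac{\left(6 \theta^{2} + 21 \theta + 17\right) e^{- \theta}}{3}] = \frac{\left(- 6 \theta^{2} - 9 \theta + 4\right) e^{- \theta}}{3}, which equals f(\theta).

An antiderivative is F(\theta) = \frac{\left(6 \theta^{2} + 21 \theta + 17\right) e^{- \theta}}{3}.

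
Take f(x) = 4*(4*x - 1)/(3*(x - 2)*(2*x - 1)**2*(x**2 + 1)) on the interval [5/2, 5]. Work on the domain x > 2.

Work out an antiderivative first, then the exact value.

Antiderivative: F(x) = 2*(70*(2*x - 1)*log(x - 2) - 232*(2*x - 1)*log(x - 1/2) + 81*(2*x - 1)*log(x**2 + 1) + 36*(2*x - 1)*atan(x) + 120)/(675*(2*x - 1)); value = -464*log(9/2)/675 - 6*log(29/4)/25 - 8*atan(5/2)/75 - 4/81 + 8*atan(5)/75 + 28*log(3)/135 + 604*log(2)/675 + 6*log(26)/25

The denominator factors as 3*(x - 2)*(2*x - 1)**2*(x**2 + 1); partial fractions split f into directly integrable pieces: 4*(9*x + 2)/(75*(x**2 + 1)) - 928/(675*(2*x - 1)) - 32/(45*(2*x - 1)**2) + 28/(135*(x - 2)).
F(x) = 2*(70*(2*x - 1)*log(x - 2) - 232*(2*x - 1)*log(x - 1/2) + 81*(2*x - 1)*log(x**2 + 1) + 36*(2*x - 1)*atan(x) + 120)/(675*(2*x - 1)) is an antiderivative of f.
Check: d/dx[2*(70*(2*x - 1)*log(x - 2) - 232*(2*x - 1)*log(x - 1/2) + 81*(2*x - 1)*log(x**2 + 1) + 36*(2*x - 1)*atan(x) + 120)/(675*(2*x - 1))] = (16*x - 4)/(12*x**5 - 36*x**4 + 39*x**3 - 42*x**2 + 27*x - 6), which equals f(x).
F(5) = -464*log(9/2)/675 + 16/405 + 8*atan(5)/75 + 28*log(3)/135 + 6*log(26)/25; F(5/2) = -604*log(2)/675 + 4/45 + 8*atan(5/2)/75 + 6*log(29/4)/25.
Integral = F(5) - F(5/2) = -464*log(9/2)/675 - 6*log(29/4)/25 - 8*atan(5/2)/75 - 4/81 + 8*atan(5)/75 + 28*log(3)/135 + 604*log(2)/675 + 6*log(26)/25.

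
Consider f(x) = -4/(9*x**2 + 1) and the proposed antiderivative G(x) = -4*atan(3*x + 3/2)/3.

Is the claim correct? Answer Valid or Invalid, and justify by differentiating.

Invalid: d/dx[G] - f = (144*x + 36)/(324*x**4 + 324*x**3 + 153*x**2 + 36*x + 13), which is not 0.

d/dx[G] = -16/(36*x**2 + 36*x + 13)
d/dx[G] - f(x) = (144*x + 36)/(324*x**4 + 324*x**3 + 153*x**2 + 36*x + 13) != 0.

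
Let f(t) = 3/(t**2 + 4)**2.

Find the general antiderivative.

F(t) = 3*t/(8*t**2 + 32) + 3*atan(t/2)/16 + C

Any candidate F(t) must reproduce f(t) exactly when differentiated.
Check: d/dt[3*t/(8*t**2 + 32) + 3*atan(t/2)/16] = 3/(t**4 + 8*t**2 + 16), which equals f(t).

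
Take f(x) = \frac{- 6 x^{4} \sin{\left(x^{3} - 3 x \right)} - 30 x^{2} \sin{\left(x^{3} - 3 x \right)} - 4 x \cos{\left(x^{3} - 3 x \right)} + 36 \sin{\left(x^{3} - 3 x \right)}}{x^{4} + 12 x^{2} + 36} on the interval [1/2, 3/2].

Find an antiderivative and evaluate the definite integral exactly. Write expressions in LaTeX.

f has the shape u'v + uv' for u = \frac{1}{\frac{x^{2}}{2} + 3} and v = \cos{\left(x^{3} - 3 x \right)} — it is the derivative of the product u*v.
F(x) = \frac{2 \cos{\left(x^{3} - 3 x \right)}}{x^{2} + 6} is an antiderivative of f.
Check: d/dx[\frac{2 \cos{\left(x^{3} - 3 x \right)}}{x^{2} + 6}] = \frac{- 6 x^{4} \sin{\left(x^{3} - 3 x \right)} - 30 x^{2} \sin{\left(x^{3} - 3 x \right)} - 4 x \cos{\left(x^{3} - 3 x \right)} + 36 \sin{\left(x^{3} - 3 x \right)}}{x^{4} + 12 x^{2} + 36} = f(x).
F(3/2) = \frac{8 \cos{\left(\frac{9}{8} \right)}}{33}; F(1/2) = \frac{8 \cos{\left(\frac{11}{8} \right)}}{25}.
Integral = F(3/2) - F(1/2) = - \frac{8 \cos{\left(\frac{11}{8} \right)}}{25} + \frac{8 \cos{\left(\frac{9}{8} \right)}}{33}.

Antiderivative: F(x) = \frac{2 \cos{\left(x^{3} - 3 x \right)}}{x^{2} + 6}; value = - \frac{8 \cos{\left(\frac{11}{8} \right)}}{25} + \frac{8 \cos{\left(\frac{9}{8} \right)}}{33}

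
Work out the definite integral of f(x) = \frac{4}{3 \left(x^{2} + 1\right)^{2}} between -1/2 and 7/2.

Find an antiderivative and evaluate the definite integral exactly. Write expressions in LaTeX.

Antiderivative: F(x) = \frac{2 \left(x + \left(x^{2} + 1\right) \operatorname{atan}{\left(x \right)}\right)}{3 \left(x^{2} + 1\right)}; value = \frac{2 \operatorname{atan}{\left(\frac{1}{2} \right)}}{3} + \frac{352}{795} + \frac{2 \operatorname{atan}{\left(\frac{7}{2} \right)}}{3}

Any candidate F(x) must reproduce f(x) exactly when differentiated.
F(x) = \frac{2 \left(x + \left(x^{2} + 1\right) \operatorname{atan}{\left(x \right)}\right)}{3 \left(x^{2} + 1\right)} is an antiderivative of f.
Check: d/dx[\frac{2 \left(x + \left(x^{2} + 1\right) \operatorname{atan}{\left(x \right)}\right)}{3 \left(x^{2} + 1\right)}] = \frac{4}{3 x^{4} + 6 x^{2} + 3}, which equals f(x).
F(7/2) = \frac{28}{159} + \frac{2 \operatorname{atan}{\left(\frac{7}{2} \right)}}{3}; F(-1/2) = - \frac{2 \operatorname{atan}{\left(\frac{1}{2} \right)}}{3} - \frac{4}{15}.
Integral = F(7/2) - F(-1/2) = \frac{2 \operatorname{atan}{\left(\frac{1}{2} \right)}}{3} + \frac{352}{795} + \frac{2 \operatorname{atan}{\left(\frac{7}{2} \right)}}{3}.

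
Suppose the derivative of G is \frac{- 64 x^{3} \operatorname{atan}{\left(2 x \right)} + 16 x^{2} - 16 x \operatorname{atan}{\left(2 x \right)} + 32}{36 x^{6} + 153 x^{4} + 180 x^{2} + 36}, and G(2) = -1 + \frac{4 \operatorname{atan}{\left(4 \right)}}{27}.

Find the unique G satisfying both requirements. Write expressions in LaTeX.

Recognize the product-rule pattern: G'(x) = u'v + uv' with u = \frac{4}{3 \left(\frac{3 x^{2}}{2} + 3\right)}, v = \operatorname{atan}{\left(2 x \right)}, so integration by parts undoes it.
A general antiderivative is \frac{4 \operatorname{atan}{\left(2 x \right)}}{3 \left(\frac{3 x^{2}}{2} + 3\right)} + C.
The condition gives C = -1 + \frac{4 \operatorname{atan}{\left(4 \right)}}{27} - (\frac{4 \operatorname{atan}{\left(4 \right)}}{27}) = -1.
So G(x) = \frac{- 9 x^{2} + 8 \operatorname{atan}{\left(2 x \right)} - 18}{9 \left(x^{2} + 2\right)}.
Check: d/dx[\frac{- 9 x^{2} + 8 \operatorname{atan}{\left(2 x \right)} - 18}{9 \left(x^{2} + 2\right)}] = \frac{- 64 x^{3} \operatorname{atan}{\left(2 x \right)} + 16 x^{2} - 16 x \operatorname{atan}{\left(2 x \right)} + 32}{36 x^{6} + 153 x^{4} + 180 x^{2} + 36} = G'(x).

G(x) = \frac{- 9 x^{2} + 8 \operatorname{atan}{\left(2 x \right)} - 18}{9 \left(x^{2} + 2\right)}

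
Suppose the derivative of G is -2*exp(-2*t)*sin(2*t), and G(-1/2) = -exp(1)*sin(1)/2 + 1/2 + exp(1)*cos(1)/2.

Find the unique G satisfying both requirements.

Recover the given G'(t) by differentiating a candidate G(t); any mismatch rules it out.
A general antiderivative is exp(-2*t)*sin(2*t)/2 + exp(-2*t)*cos(2*t)/2 + C.
The condition gives C = -exp(1)*sin(1)/2 + 1/2 + exp(1)*cos(1)/2 - (-exp(1)*sin(1)/2 + exp(1)*cos(1)/2) = 1/2.
So G(t) = (exp(2*t) + sin(2*t) + cos(2*t))*exp(-2*t)/2.
Check: d/dt[(exp(2*t) + sin(2*t) + cos(2*t))*exp(-2*t)/2] = -2*exp(-2*t)*sin(2*t) = G'(t).

G(t) = (exp(2*t) + sin(2*t) + cos(2*t))*exp(-2*t)/2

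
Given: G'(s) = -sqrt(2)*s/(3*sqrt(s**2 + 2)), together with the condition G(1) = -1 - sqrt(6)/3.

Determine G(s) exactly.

G(s) = -2*sqrt(s**2/2 + 1)/3 - 1

G'(s) matches the chain-rule pattern g'(h)*h' with inner function h(s) = s**2/2 + 1; substituting u = h(s) collapses the integral.
A general antiderivative is -2*sqrt(s**2/2 + 1)/3 + C.
The condition gives C = -1 - sqrt(6)/3 - (-sqrt(6)/3) = -1.
So G(s) = -2*sqrt(s**2/2 + 1)/3 - 1.
Check: d/ds[-2*sqrt(s**2/2 + 1)/3 - 1] = -sqrt(2)*s/(3*sqrt(s**2 + 2)) = G'(s).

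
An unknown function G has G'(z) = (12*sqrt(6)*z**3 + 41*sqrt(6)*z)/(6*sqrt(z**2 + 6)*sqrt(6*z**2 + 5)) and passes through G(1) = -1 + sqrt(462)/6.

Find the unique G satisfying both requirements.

G(z) = (sqrt(6)*sqrt(z**2 + 6)*sqrt(6*z**2 + 5) - 6)/6

G'(z) has the shape u'v + uv' for u = sqrt(z**2/2 + 3) and v = sqrt(2*z**2 + 5/3) — it is the derivative of the product u*v.
A general antiderivative is sqrt(z**2/2 + 3)*sqrt(2*z**2 + 5/3) + C.
The condition gives C = -1 + sqrt(462)/6 - (sqrt(462)/6) = -1.
So G(z) = (sqrt(6)*sqrt(z**2 + 6)*sqrt(6*z**2 + 5) - 6)/6.
Check: d/dz[(sqrt(6)*sqrt(z**2 + 6)*sqrt(6*z**2 + 5) - 6)/6] = (12*sqrt(6)*z**3 + 41*sqrt(6)*z)/(6*sqrt(z**2 + 6)*sqrt(6*z**2 + 5)) = G'(z).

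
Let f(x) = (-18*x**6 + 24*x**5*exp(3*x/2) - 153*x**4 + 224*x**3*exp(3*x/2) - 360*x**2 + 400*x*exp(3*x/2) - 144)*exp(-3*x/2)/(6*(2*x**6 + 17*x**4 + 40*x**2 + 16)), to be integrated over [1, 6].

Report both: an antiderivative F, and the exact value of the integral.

A candidate is checked by its d/dx: the result must match f(x).
F(x) = log(2*x**2 + 1) + exp(-3*x/2) - 2/(3*(x**2/2 + 2)) is an antiderivative of f.
Check: d/dx[log(2*x**2 + 1) + exp(-3*x/2) - 2/(3*(x**2/2 + 2))] = (-18*x**6 + 24*x**5*exp(3*x/2) - 153*x**4 + 224*x**3*exp(3*x/2) - 360*x**2 + 400*x*exp(3*x/2) - 144)/(12*x**6*exp(3*x/2) + 102*x**4*exp(3*x/2) + 240*x**2*exp(3*x/2) + 96*exp(3*x/2)), which equals f(x).
F(6) = -1/30 + exp(-9) + log(73); F(1) = -4/15 + exp(-3/2) + log(3).
Integral = F(6) - F(1) = -log(3) - exp(-3/2) + exp(-9) + 7/30 + log(73).

Antiderivative: F(x) = log(2*x**2 + 1) + exp(-3*x/2) - 2/(3*(x**2/2 + 2)); value = -log(3) - exp(-3/2) + exp(-9) + 7/30 + log(73)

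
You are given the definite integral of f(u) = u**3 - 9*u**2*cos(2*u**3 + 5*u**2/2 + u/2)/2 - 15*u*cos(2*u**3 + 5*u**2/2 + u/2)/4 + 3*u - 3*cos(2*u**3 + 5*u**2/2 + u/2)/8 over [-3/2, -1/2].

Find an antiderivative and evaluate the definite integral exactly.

Antiderivative: F(u) = ((u**2 + 3)**2 - 3*sin(2*u**3 + 5*u**2/2 + u/2))/4; value = -17/4 - 3*sin(15/8)/4 - 3*sin(1/8)/4

The integrand splits into summands that can be handled one at a time.
F(u) = ((u**2 + 3)**2 - 3*sin(2*u**3 + 5*u**2/2 + u/2))/4 is an antiderivative of f.
Check: d/du[((u**2 + 3)**2 - 3*sin(2*u**3 + 5*u**2/2 + u/2))/4] = u**3 - 9*u**2*cos(2*u**3 + 5*u**2/2 + u/2)/2 - 15*u*cos(2*u**3 + 5*u**2/2 + u/2)/4 + 3*u - 3*cos(2*u**3 + 5*u**2/2 + u/2)/8 = f(u).
F(-1/2) = 169/64 - 3*sin(1/8)/4; F(-3/2) = 3*sin(15/8)/4 + 441/64.
Integral = F(-1/2) - F(-3/2) = -17/4 - 3*sin(15/8)/4 - 3*sin(1/8)/4.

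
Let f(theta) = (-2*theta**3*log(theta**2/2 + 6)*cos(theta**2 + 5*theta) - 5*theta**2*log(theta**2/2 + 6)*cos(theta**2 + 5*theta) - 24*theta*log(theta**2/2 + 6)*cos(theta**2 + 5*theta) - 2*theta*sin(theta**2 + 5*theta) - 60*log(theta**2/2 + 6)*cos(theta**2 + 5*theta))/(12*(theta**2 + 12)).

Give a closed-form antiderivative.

An antiderivative is F(theta) = -log(theta**2/2 + 6)*sin(theta**2 + 5*theta)/12.

f has the shape u'v + uv' for u = -log(theta**2/2 + 6)/12 and v = sin(theta**2 + 5*theta) — it is the derivative of the product u*v.
Check: d/dtheta[-log(theta**2/2 + 6)*sin(theta**2 + 5*theta)/12] = (-2*theta**3*log(theta**2/2 + 6)*cos(theta**2 + 5*theta) - 5*theta**2*log(theta**2/2 + 6)*cos(theta**2 + 5*theta) - 24*theta*log(theta**2/2 + 6)*cos(theta**2 + 5*theta) - 2*theta*sin(theta**2 + 5*theta) - 60*log(theta**2/2 + 6)*cos(theta**2 + 5*theta))/(12*theta**2 + 144), which equals f(theta).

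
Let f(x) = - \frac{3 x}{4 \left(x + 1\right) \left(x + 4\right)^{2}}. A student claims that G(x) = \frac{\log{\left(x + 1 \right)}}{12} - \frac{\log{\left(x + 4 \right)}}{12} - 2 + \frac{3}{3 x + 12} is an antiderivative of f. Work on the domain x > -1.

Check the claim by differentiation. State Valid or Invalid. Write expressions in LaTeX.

d/dx[G] = - \frac{3 x}{4 x^{3} + 36 x^{2} + 96 x + 64}
This equals f(x) exactly, so the claim holds.

Valid - differentiating G returns exactly f.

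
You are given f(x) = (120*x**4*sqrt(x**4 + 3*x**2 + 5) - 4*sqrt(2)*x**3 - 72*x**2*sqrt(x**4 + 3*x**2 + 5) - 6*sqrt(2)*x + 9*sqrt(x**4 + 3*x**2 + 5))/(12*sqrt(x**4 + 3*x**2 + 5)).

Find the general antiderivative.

F(x) = (24*x**5 - 24*x**3 + 9*x - 2*sqrt(2)*sqrt(x**4 + 3*x**2 + 5))/12 + C

Recover f(x) by differentiating a candidate F(x); any mismatch rules it out.
Check: d/dx[(24*x**5 - 24*x**3 + 9*x - 2*sqrt(2)*sqrt(x**4 + 3*x**2 + 5))/12] = (120*x**4*sqrt(x**4 + 3*x**2 + 5) - 4*sqrt(2)*x**3 - 72*x**2*sqrt(x**4 + 3*x**2 + 5) - 6*sqrt(2)*x + 9*sqrt(x**4 + 3*x**2 + 5))/(12*sqrt(x**4 + 3*x**2 + 5)) = f(x).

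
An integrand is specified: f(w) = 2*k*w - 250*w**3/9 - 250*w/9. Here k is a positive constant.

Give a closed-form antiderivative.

Integrate term by term and add the pieces.
Check: d/dw[k*w**2 - 125*w**4/18 - 125*w**2/9] = 2*k*w - 250*w**3/9 - 250*w/9 = f(w).

An antiderivative is F(w) = k*w**2 - 125*w**4/18 - 125*w**2/9.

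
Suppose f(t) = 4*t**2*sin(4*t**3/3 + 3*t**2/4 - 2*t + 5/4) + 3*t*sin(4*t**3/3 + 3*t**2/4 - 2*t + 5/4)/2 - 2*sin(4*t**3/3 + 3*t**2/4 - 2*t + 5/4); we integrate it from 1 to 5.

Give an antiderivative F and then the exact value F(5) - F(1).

The substitution u = 4*t**3/3 + 3*t**2/4 - 2*t + 5/4 works: f is exactly (dF/du)*(du/dt) for that inner function.
F(t) = -cos(4*t**3/3 + 3*t**2/4 - 2*t + 5/4) is an antiderivative of f.
Check: d/dt[-cos(4*t**3/3 + 3*t**2/4 - 2*t + 5/4)] = 4*t**2*sin(4*t**3/3 + 3*t**2/4 - 2*t + 5/4) + 3*t*sin(4*t**3/3 + 3*t**2/4 - 2*t + 5/4)/2 - 2*sin(4*t**3/3 + 3*t**2/4 - 2*t + 5/4) = f(t).
F(5) = -cos(530/3); F(1) = -cos(4/3).
Integral = F(5) - F(1) = -cos(530/3) + cos(4/3).

Antiderivative: F(t) = -cos(4*t**3/3 + 3*t**2/4 - 2*t + 5/4); value = -cos(530/3) + cos(4/3)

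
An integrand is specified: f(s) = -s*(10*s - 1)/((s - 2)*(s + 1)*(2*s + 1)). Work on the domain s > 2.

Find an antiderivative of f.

Factor the denominator ((s - 2)*(s + 1)*(2*s + 1)) and decompose: f = 12/(5*(2*s + 1)) - 11/(3*(s + 1)) - 38/(15*(s - 2)); each piece integrates to a log, atan, or power term.
Check: d/ds[(-38*log(s - 2) + 18*log(s + 1/2) - 55*log(s + 1))/15] = (-10*s**2 + s)/(2*s**3 - s**2 - 5*s - 2), which equals f(s).

An antiderivative is F(s) = (-38*log(s - 2) + 18*log(s + 1/2) - 55*log(s + 1))/15.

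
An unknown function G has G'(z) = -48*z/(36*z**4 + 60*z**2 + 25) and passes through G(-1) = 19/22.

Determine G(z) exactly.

G'(z) matches the chain-rule pattern g'(h)*h' with inner function h(z) = 3*z**2 + 5/2; substituting u = h(z) collapses the integral.
A general antiderivative is 2/(3*z**2 + 5/2) + C.
The condition gives C = 19/22 - (4/11) = 1/2.
So G(z) = (6*z**2 + 13)/(12*z**2 + 10).
Check: d/dz[(6*z**2 + 13)/(12*z**2 + 10)] = -48*z/(36*z**4 + 60*z**2 + 25) = G'(z).

G(z) = (6*z**2 + 13)/(12*z**2 + 10)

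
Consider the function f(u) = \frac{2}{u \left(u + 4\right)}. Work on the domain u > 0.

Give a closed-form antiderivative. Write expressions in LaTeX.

An antiderivative is F(u) = \frac{\log{\left(u \right)}}{2} - \frac{\log{\left(u + 4 \right)}}{2}.

The denominator factors as u \left(u + 4\right); partial fractions split f into directly integrable pieces: - \frac{1}{2 \left(u + 4\right)} + \frac{1}{2 u}.
Check: d/du[\frac{\log{\left(u \right)}}{2} - \frac{\log{\left(u + 4 \right)}}{2}] = \frac{2}{u^{2} + 4 u}, which equals f(u).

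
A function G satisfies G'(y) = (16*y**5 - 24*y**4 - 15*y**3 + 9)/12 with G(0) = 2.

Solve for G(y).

G(y) = 2*y**6/9 - 2*y**5/5 - 5*y**4/16 + 3*y/4 + 2

Any candidate G(y) must reproduce the stated G'(y) exactly.
A general antiderivative is 2*y**6/9 - 2*y**5/5 - 5*y**4/16 + 3*y/4 + C.
The condition gives C = 2 - (0) = 2.
So G(y) = 2*y**6/9 - 2*y**5/5 - 5*y**4/16 + 3*y/4 + 2.
Check: d/dy[2*y**6/9 - 2*y**5/5 - 5*y**4/16 + 3*y/4 + 2] = 4*y**5/3 - 2*y**4 - 5*y**3/4 + 3/4, which equals G'(y).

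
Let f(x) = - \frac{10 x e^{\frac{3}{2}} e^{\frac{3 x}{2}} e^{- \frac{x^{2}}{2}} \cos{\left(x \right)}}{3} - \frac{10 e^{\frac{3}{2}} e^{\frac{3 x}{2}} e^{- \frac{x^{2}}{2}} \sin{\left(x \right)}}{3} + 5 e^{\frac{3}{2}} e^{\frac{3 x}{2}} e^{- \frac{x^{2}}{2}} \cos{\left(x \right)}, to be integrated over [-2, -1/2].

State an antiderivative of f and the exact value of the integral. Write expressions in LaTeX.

Antiderivative: F(x) = \frac{10 e^{\frac{3}{2}} e^{\frac{3 x}{2}} e^{- \frac{x^{2}}{2}} \cos{\left(x \right)}}{3}; value = - \frac{10 \cos{\left(2 \right)}}{3 e^{\frac{7}{2}}} + \frac{10 e^{\frac{5}{8}} \cos{\left(\frac{1}{2} \right)}}{3}

f has the shape u'v + uv' for u = \frac{10 \cos{\left(x \right)}}{3} and v = e^{- \frac{x^{2}}{2} + \frac{3 x}{2} + \frac{3}{2}} — it is the derivative of the product u*v.
F(x) = \frac{10 e^{\frac{3}{2}} e^{\frac{3 x}{2}} e^{- \frac{x^{2}}{2}} \cos{\left(x \right)}}{3} is an antiderivative of f.
Check: d/dx[\frac{10 e^{\frac{3}{2}} e^{\frac{3 x}{2}} e^{- \frac{x^{2}}{2}} \cos{\left(x \right)}}{3}] = \frac{\left(- 10 x e^{\frac{3}{2}} e^{\frac{3 x}{2}} \cos{\left(x \right)} - 10 e^{\frac{3}{2}} e^{\frac{3 x}{2}} \sin{\left(x \right)} + 15 e^{\frac{3}{2}} e^{\frac{3 x}{2}} \cos{\left(x \right)}\right) e^{- \frac{x^{2}}{2}}}{3}, which equals f(x).
F(-1/2) = \frac{10 e^{\frac{5}{8}} \cos{\left(\frac{1}{2} \right)}}{3}; F(-2) = \frac{10 \cos{\left(2 \right)}}{3 e^{\frac{7}{2}}}.
Integral = F(-1/2) - F(-2) = - \frac{10 \cos{\left(2 \right)}}{3 e^{\frac{7}{2}}} + \frac{10 e^{\frac{5}{8}} \cos{\left(\frac{1}{2} \right)}}{3}.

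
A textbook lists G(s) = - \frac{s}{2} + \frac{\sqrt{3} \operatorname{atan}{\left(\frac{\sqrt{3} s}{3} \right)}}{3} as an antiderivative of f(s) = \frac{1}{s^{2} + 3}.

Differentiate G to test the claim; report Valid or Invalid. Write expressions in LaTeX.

Invalid: d/ds[G] - f = - \frac{1}{2}, which is not 0.

d/ds[G] = \frac{- s^{2} - 1}{2 s^{2} + 6}
d/ds[G] - f(s) = - \frac{1}{2} != 0.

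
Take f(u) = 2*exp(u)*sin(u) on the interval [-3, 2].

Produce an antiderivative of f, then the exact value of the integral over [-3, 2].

Antiderivative: F(u) = -(-sin(u) + cos(u))*exp(u); value = exp(-3)*cos(3) + exp(-3)*sin(3) - exp(2)*cos(2) + exp(2)*sin(2)

Whatever form F(u) takes, F'(u) = f(u) is non-negotiable.
F(u) = -(-sin(u) + cos(u))*exp(u) is an antiderivative of f.
Check: d/du[-(-sin(u) + cos(u))*exp(u)] = 2*exp(u)*sin(u) = f(u).
F(2) = -exp(2)*cos(2) + exp(2)*sin(2); F(-3) = -exp(-3)*sin(3) - exp(-3)*cos(3).
Integral = F(2) - F(-3) = exp(-3)*cos(3) + exp(-3)*sin(3) - exp(2)*cos(2) + exp(2)*sin(2).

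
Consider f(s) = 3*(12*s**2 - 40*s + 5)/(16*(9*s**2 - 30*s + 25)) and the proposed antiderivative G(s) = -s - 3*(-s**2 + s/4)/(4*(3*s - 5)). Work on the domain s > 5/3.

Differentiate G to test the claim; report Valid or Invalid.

Invalid: d/ds[G] - f = -1, which is not 0.

d/ds[G] = (-108*s**2 + 360*s - 385)/(144*s**2 - 480*s + 400)
d/ds[G] - f(s) = -1 != 0.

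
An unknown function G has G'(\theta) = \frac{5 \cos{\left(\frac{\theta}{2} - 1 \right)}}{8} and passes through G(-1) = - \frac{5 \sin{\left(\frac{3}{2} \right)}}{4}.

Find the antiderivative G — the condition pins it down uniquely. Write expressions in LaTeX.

G(\theta) = \frac{5 \sin{\left(\frac{\theta}{2} - 1 \right)}}{4}

Since d/d\theta undoes antidifferentiation here, G(\theta) must give back the stated G'(\theta).
A general antiderivative is \frac{5 \sin{\left(\frac{\theta}{2} - 1 \right)}}{4} + C.
The condition gives C = - \frac{5 \sin{\left(\frac{3}{2} \right)}}{4} - (- \frac{5 \sin{\left(\frac{3}{2} \right)}}{4}) = 0.
So G(\theta) = \frac{5 \sin{\left(\frac{\theta}{2} - 1 \right)}}{4}.
Check: d/d\theta[\frac{5 \sin{\left(\frac{\theta}{2} - 1 \right)}}{4}] = \frac{5 \cos{\left(\frac{\theta}{2} - 1 \right)}}{8} = G'(\theta).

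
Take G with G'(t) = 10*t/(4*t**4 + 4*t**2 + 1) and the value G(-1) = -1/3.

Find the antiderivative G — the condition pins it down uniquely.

G(t) = 1/2 - 5/(4*t**2 + 2)

G'(t) matches the chain-rule pattern g'(h)*h' with inner function h(t) = 4*t**2 + 2; substituting u = h(t) collapses the integral.
A general antiderivative is -5/(4*t**2 + 2) + C.
The condition gives C = -1/3 - (-5/6) = 1/2.
So G(t) = 1/2 - 5/(4*t**2 + 2).
Check: d/dt[1/2 - 5/(4*t**2 + 2)] = 10*t/(4*t**4 + 4*t**2 + 1) = G'(t).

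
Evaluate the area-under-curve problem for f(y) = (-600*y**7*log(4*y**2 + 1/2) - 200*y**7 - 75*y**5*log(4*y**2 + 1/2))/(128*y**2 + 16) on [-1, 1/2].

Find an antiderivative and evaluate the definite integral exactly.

f has the shape u'v + uv' for u = -25*y**6/32 and v = log(4*y**2 + 1/2) — it is the derivative of the product u*v.
F(y) = -25*y**6*log(4*y**2 + 1/2)/32 is an antiderivative of f.
Check: d/dy[-25*y**6*log(4*y**2 + 1/2)/32] = (-600*y**7*log(4*y**2 + 1/2) - 200*y**7 - 75*y**5*log(4*y**2 + 1/2))/(128*y**2 + 16) = f(y).
F(1/2) = -25*log(3/2)/2048; F(-1) = -25*log(9/2)/32.
Integral = F(1/2) - F(-1) = -25*log(3/2)/2048 + 25*log(9/2)/32.

Antiderivative: F(y) = -25*y**6*log(4*y**2 + 1/2)/32; value = -25*log(3/2)/2048 + 25*log(9/2)/32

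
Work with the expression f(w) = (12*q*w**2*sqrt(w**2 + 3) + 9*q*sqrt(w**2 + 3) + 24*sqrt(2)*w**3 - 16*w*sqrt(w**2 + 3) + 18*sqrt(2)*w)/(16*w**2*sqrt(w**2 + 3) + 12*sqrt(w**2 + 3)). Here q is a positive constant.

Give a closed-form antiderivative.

Whatever form F(w) takes, F'(w) = f(w) is non-negotiable.
Check: d/dw[(3*q*w + 6*sqrt(2)*sqrt(w**2 + 3) - 2*log(2*w**2 + 3/2))/4] = (12*q*w**2*sqrt(w**2 + 3) + 9*q*sqrt(w**2 + 3) + 24*sqrt(2)*w**3 - 16*w*sqrt(w**2 + 3) + 18*sqrt(2)*w)/(16*w**2*sqrt(w**2 + 3) + 12*sqrt(w**2 + 3)) = f(w).

An antiderivative is F(w) = (3*q*w + 6*sqrt(2)*sqrt(w**2 + 3) - 2*log(2*w**2 + 3/2))/4.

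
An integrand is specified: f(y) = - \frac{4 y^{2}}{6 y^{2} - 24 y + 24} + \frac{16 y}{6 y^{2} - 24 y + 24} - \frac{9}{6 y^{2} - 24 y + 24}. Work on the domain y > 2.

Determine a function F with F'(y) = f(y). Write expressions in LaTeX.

An antiderivative is F(y) = - \frac{2 y^{2}}{3 y - 6} + \frac{5 y}{4 y - 8} - \frac{1}{y - 2}.

f has the shape u'v + uv' for u = - \frac{1}{y - 2} and v = \frac{2 y^{2}}{3} - \frac{5 y}{4} + 1 — it is the derivative of the product u*v.
Check: d/dy[- \frac{2 y^{2}}{3 y - 6} + \frac{5 y}{4 y - 8} - \frac{1}{y - 2}] = \frac{- 4 y^{2} + 16 y - 9}{6 y^{2} - 24 y + 24}, which equals f(y).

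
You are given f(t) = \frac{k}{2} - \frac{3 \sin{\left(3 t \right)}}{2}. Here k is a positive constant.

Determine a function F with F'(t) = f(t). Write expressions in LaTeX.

Since d/dt undoes antidifferentiation here, F'(t) = f(t) is required of F(t).
Check: d/dt[\frac{k t}{2} + \frac{\cos{\left(3 t \right)}}{2}] = \frac{k}{2} - \frac{3 \sin{\left(3 t \right)}}{2} = f(t).

An antiderivative is F(t) = \frac{k t}{2} + \frac{\cos{\left(3 t \right)}}{2}.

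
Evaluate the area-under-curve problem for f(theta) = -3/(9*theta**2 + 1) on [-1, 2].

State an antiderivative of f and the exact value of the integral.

Antiderivative: F(theta) = -atan(3*theta); value = -atan(6) - atan(3)

For F(theta) to be correct the identity F'(theta) - f(theta) = 0 must hold.
F(theta) = -atan(3*theta) is an antiderivative of f.
Check: d/dtheta[-atan(3*theta)] = -3/(9*theta**2 + 1) = f(theta).
F(2) = -atan(6); F(-1) = atan(3).
Integral = F(2) - F(-1) = -atan(6) - atan(3).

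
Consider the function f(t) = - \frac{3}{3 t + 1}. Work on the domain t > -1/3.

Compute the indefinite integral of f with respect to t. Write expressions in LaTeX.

F(t) = - \log{\left(3 t + 1 \right)} + C

Recover f(t) by differentiating a candidate F(t); any mismatch rules it out.
Check: d/dt[- \log{\left(3 t + 1 \right)}] = - \frac{3}{3 t + 1} = f(t).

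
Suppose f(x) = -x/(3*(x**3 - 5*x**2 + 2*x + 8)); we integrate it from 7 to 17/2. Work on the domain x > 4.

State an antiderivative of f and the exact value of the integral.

Factor the denominator (3*(x - 4)*(x - 2)*(x + 1)) and decompose: f = 1/(45*(x + 1)) + 1/(9*(x - 2)) - 2/(15*(x - 4)); each piece integrates to a log, atan, or power term.
F(x) = (-6*log(x - 4) + 5*log(x - 2) + log(x + 1))/45 is an antiderivative of f.
Check: d/dx[(-6*log(x - 4) + 5*log(x - 2) + log(x + 1))/45] = -x/(3*x**3 - 15*x**2 + 6*x + 24), which equals f(x).
F(17/2) = -2*log(9/2)/15 + log(19/2)/45 + log(13/2)/9; F(7) = -2*log(3)/15 + log(8)/45 + log(5)/9.
Integral = F(17/2) - F(7) = -2*log(9/2)/15 - log(5)/9 - log(8)/45 + log(19/2)/45 + 2*log(3)/15 + log(13/2)/9.

Antiderivative: F(x) = (-6*log(x - 4) + 5*log(x - 2) + log(x + 1))/45; value = -2*log(9/2)/15 - log(5)/9 - log(8)/45 + log(19/2)/45 + 2*log(3)/15 + log(13/2)/9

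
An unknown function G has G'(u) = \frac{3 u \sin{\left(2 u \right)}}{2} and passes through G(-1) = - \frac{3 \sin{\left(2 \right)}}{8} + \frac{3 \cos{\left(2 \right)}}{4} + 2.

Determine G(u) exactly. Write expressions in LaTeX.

G(u) = - \frac{3 u \cos{\left(2 u \right)}}{4} + \frac{3 \sin{\left(2 u \right)}}{8} + 2

Differentiate the proposed G(u) back; it has to land on the given G'(u).
A general antiderivative is - \frac{3 u \cos{\left(2 u \right)}}{4} + \frac{3 \sin{\left(2 u \right)}}{8} + C.
The condition gives C = - \frac{3 \sin{\left(2 \right)}}{8} + \frac{3 \cos{\left(2 \right)}}{4} + 2 - (- \frac{3 \sin{\left(2 \right)}}{8} + \frac{3 \cos{\left(2 \right)}}{4}) = 2.
So G(u) = - \frac{3 u \cos{\left(2 u \right)}}{4} + \frac{3 \sin{\left(2 u \right)}}{8} + 2.
Check: d/du[- \frac{3 u \cos{\left(2 u \right)}}{4} + \frac{3 \sin{\left(2 u \right)}}{8} + 2] = \frac{3 u \sin{\left(2 u \right)}}{2} = G'(u).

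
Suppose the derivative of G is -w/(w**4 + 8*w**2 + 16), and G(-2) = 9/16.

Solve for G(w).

G(w) = 1/2 + 1/(2*w**2 + 8)

G'(w) matches the chain-rule pattern g'(h)*h' with inner function h(w) = 2*w**2 + 8; substituting u = h(w) collapses the integral.
A general antiderivative is 1/(2*w**2 + 8) + C.
The condition gives C = 9/16 - (1/16) = 1/2.
So G(w) = 1/2 + 1/(2*w**2 + 8).
Check: d/dw[1/2 + 1/(2*w**2 + 8)] = -w/(w**4 + 8*w**2 + 16) = G'(w).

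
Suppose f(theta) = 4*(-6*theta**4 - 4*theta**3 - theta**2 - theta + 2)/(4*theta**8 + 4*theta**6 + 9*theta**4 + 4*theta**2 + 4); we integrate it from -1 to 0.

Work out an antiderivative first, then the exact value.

f has the shape u'v + uv' for u = 1/(2*theta**4 + theta**2 + 2) and v = 4*theta + 2 — it is the derivative of the product u*v.
F(theta) = 2*(2*theta + 1)/(2*theta**4 + theta**2 + 2) is an antiderivative of f.
Check: d/dtheta[2*(2*theta + 1)/(2*theta**4 + theta**2 + 2)] = (-24*theta**4 - 16*theta**3 - 4*theta**2 - 4*theta + 8)/(4*theta**8 + 4*theta**6 + 9*theta**4 + 4*theta**2 + 4), which equals f(theta).
F(0) = 1; F(-1) = -2/5.
Integral = F(0) - F(-1) = 7/5.

Antiderivative: F(theta) = 2*(2*theta + 1)/(2*theta**4 + theta**2 + 2); value = 7/5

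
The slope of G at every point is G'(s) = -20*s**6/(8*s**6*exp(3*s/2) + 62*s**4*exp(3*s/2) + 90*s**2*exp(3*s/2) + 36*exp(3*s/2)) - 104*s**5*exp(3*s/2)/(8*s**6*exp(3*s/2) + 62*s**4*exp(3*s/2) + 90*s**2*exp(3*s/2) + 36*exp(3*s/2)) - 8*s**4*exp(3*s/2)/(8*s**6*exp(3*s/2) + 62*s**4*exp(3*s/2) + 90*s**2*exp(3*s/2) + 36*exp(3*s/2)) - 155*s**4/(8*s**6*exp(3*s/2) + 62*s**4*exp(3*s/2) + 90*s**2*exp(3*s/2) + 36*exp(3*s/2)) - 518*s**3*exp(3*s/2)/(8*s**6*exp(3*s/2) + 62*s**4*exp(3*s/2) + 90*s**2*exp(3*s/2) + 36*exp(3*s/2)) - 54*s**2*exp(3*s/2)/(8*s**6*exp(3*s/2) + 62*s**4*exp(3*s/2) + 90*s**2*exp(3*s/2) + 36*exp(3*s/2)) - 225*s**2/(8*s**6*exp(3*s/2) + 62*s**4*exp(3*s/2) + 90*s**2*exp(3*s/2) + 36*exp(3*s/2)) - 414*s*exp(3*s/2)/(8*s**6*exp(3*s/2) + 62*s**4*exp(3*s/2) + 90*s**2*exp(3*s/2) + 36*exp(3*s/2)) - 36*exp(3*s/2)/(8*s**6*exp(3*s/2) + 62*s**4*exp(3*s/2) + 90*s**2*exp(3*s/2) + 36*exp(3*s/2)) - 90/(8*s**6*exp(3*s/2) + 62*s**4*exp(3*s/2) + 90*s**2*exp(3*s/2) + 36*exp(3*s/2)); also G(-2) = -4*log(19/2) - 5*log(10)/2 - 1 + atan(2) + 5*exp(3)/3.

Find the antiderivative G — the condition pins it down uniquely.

G(s) = (-15*exp(3*s/2)*log(s**2 + 6) - 24*exp(3*s/2)*log(2*s**2 + 3/2) - 6*exp(3*s/2)*atan(s) - 6*exp(3*s/2) + 10)*exp(-3*s/2)/6

Integrate term by term and add the pieces.
A general antiderivative is -5*log(s**2 + 6)/2 - 4*log(2*s**2 + 3/2) - atan(s) + 5*exp(-3*s/2)/3 + C.
The condition gives C = -4*log(19/2) - 5*log(10)/2 - 1 + atan(2) + 5*exp(3)/3 - (-4*log(19/2) - 5*log(10)/2 + atan(2) + 5*exp(3)/3) = -1.
So G(s) = (-15*exp(3*s/2)*log(s**2 + 6) - 24*exp(3*s/2)*log(2*s**2 + 3/2) - 6*exp(3*s/2)*atan(s) - 6*exp(3*s/2) + 10)*exp(-3*s/2)/6.
Check: d/ds[(-15*exp(3*s/2)*log(s**2 + 6) - 24*exp(3*s/2)*log(2*s**2 + 3/2) - 6*exp(3*s/2)*atan(s) - 6*exp(3*s/2) + 10)*exp(-3*s/2)/6] = (-20*s**6 - 104*s**5*exp(3*s/2) - 8*s**4*exp(3*s/2) - 155*s**4 - 518*s**3*exp(3*s/2) - 54*s**2*exp(3*s/2) - 225*s**2 - 414*s*exp(3*s/2) - 36*exp(3*s/2) - 90)/(8*s**6*exp(3*s/2) + 62*s**4*exp(3*s/2) + 90*s**2*exp(3*s/2) + 36*exp(3*s/2)), which equals G'(s).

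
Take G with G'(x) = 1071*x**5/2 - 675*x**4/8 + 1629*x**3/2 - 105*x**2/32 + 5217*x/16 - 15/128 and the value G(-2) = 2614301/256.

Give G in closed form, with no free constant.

Integrate term by term and add the pieces.
A general antiderivative is -3*(-4*x**2 - 3)**3/2 - (3*x**2 + 5*x/2 - 1/4)**3/4 + C.
The condition gives C = 2614301/256 - (2614173/256) = 1/2.
So G(x) = 357*x**6/4 - 135*x**5/8 + 1629*x**4/8 - 35*x**3/32 + 5217*x**2/32 - 15*x/128 + 10497/256.
Check: d/dx[357*x**6/4 - 135*x**5/8 + 1629*x**4/8 - 35*x**3/32 + 5217*x**2/32 - 15*x/128 + 10497/256] = 1071*x**5/2 - 675*x**4/8 + 1629*x**3/2 - 105*x**2/32 + 5217*x/16 - 15/128 = G'(x).

G(x) = 357*x**6/4 - 135*x**5/8 + 1629*x**4/8 - 35*x**3/32 + 5217*x**2/32 - 15*x/128 + 10497/256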